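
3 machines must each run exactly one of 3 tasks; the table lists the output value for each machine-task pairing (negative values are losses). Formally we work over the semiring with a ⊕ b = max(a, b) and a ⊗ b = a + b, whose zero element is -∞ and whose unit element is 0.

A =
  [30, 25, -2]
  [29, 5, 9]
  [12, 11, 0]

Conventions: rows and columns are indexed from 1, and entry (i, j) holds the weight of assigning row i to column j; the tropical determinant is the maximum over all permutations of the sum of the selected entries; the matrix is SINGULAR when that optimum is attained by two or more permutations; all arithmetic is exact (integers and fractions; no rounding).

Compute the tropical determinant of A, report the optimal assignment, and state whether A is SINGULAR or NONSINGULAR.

σ = (1, 2, 3): 30 + 5 + 0 = 35
σ = (1, 3, 2): 30 + 9 + 11 = 50
σ = (2, 1, 3): 25 + 29 + 0 = 54
σ = (2, 3, 1): 25 + 9 + 12 = 46
σ = (3, 1, 2): (-2) + 29 + 11 = 38
σ = (3, 2, 1): (-2) + 5 + 12 = 15
Optimal value attained by: σ = (2, 1, 3).
Answer: det⊕(A) = 54; verdict: NONSINGULAR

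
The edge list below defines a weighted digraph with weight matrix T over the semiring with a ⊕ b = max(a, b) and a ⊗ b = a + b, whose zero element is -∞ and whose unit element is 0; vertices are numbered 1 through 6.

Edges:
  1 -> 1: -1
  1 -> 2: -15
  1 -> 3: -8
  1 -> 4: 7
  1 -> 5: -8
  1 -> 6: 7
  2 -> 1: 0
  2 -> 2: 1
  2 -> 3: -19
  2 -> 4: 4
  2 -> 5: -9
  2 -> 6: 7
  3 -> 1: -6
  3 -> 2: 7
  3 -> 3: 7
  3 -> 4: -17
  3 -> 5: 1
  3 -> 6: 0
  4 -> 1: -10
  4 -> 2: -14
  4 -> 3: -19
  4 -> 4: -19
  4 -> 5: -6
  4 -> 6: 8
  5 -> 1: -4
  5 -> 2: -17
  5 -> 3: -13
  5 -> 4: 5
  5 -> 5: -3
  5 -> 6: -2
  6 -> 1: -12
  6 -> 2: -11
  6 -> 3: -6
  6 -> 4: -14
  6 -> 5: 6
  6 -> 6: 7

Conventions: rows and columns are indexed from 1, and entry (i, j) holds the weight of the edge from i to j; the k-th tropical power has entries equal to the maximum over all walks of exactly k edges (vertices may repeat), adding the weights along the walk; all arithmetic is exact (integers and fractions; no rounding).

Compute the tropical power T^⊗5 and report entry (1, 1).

T^⊗2:
  [-2, -1, 1, 6, 13, 15]
  [1, 2, 1, 7, 13, 14]
  [7, 14, 14, 11, 8, 14]
  [-4, -3, 2, -1, 14, 15]
  [-5, -6, -6, 3, 4, 13]
  [2, 1, 1, 11, 13, 14]
T^⊗3:
  [9, 8, 9, 18, 21, 22]
  [9, 8, 8, 18, 20, 21]
  [14, 21, 21, 18, 20, 21]
  [10, 9, 9, 19, 21, 22]
  [1, 2, 7, 9, 19, 20]
  [9, 8, 8, 18, 20, 21]
T^⊗4:
  [17, 16, 16, 26, 28, 29]
  [16, 15, 15, 25, 27, 28]
  [21, 28, 28, 25, 27, 28]
  [17, 16, 16, 26, 28, 29]
  [15, 14, 14, 24, 26, 27]
  [16, 15, 15, 25, 27, 28]
T^⊗5:
  [24, 23, 23, 33, 35, 36]
  [23, 22, 22, 32, 34, 35]
  [28, 35, 35, 32, 34, 35]
  [24, 23, 23, 33, 35, 36]
  [22, 21, 21, 31, 33, 34]
  [23, 22, 22, 32, 34, 35]
Key observation: the optimum is the walk 1->4->6->6->5->1, with weight 7 + 8 + 7 + 6 + (-4) = 24.
Optimal value attained by: walk 1->4->6->6->5->1.
Answer: (T^⊗5)[1][1] = 24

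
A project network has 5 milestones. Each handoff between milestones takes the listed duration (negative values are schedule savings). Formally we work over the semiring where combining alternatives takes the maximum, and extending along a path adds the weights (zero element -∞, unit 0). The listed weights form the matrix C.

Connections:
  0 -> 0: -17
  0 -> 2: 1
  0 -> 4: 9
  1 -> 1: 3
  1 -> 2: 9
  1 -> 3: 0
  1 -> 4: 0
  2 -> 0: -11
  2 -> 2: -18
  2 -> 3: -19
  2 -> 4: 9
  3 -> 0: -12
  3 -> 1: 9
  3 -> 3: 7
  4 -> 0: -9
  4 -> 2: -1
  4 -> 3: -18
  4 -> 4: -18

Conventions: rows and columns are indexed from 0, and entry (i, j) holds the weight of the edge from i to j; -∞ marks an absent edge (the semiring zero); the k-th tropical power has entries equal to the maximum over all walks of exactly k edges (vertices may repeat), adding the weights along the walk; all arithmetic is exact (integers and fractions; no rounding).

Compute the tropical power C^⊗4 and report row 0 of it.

C^⊗2:
  [0, -∞, 8, -9, 10]
  [-2, 9, 12, 7, 18]
  [0, -10, 8, -9, -2]
  [-5, 16, 18, 14, 9]
  [-12, -9, -8, -11, 8]
C^⊗3:
  [1, 0, 9, -2, 17]
  [9, 16, 18, 14, 21]
  [-3, 0, 1, -2, 17]
  [7, 23, 25, 21, 27]
  [-1, -2, 7, -4, 1]
C^⊗4:
  [8, 7, 16, 5, 18]
  [12, 23, 25, 21, 27]
  [8, 7, 16, 5, 10]
  [18, 30, 32, 28, 34]
  [-4, 5, 7, 3, 16]
Answer: row 0 of C^⊗4 = [8, 7, 16, 5, 18]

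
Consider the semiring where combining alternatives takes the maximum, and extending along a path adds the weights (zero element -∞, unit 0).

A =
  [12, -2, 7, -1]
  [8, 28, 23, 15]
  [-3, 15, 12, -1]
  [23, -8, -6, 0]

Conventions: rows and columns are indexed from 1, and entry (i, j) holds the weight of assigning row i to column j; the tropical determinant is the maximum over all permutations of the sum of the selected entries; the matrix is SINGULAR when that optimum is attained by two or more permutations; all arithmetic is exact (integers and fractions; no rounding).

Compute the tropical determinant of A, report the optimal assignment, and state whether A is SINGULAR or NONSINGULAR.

σ = (1, 2, 3, 4): 12 + 28 + 12 + 0 = 52
σ = (1, 2, 4, 3): 12 + 28 + (-1) + (-6) = 33
σ = (1, 3, 2, 4): 12 + 23 + 15 + 0 = 50
σ = (1, 3, 4, 2): 12 + 23 + (-1) + (-8) = 26
σ = (1, 4, 2, 3): 12 + 15 + 15 + (-6) = 36
σ = (1, 4, 3, 2): 12 + 15 + 12 + (-8) = 31
σ = (2, 1, 3, 4): (-2) + 8 + 12 + 0 = 18
σ = (2, 1, 4, 3): (-2) + 8 + (-1) + (-6) = -1
σ = (2, 3, 1, 4): (-2) + 23 + (-3) + 0 = 18
σ = (2, 3, 4, 1): (-2) + 23 + (-1) + 23 = 43
σ = (2, 4, 1, 3): (-2) + 15 + (-3) + (-6) = 4
σ = (2, 4, 3, 1): (-2) + 15 + 12 + 23 = 48
σ = (3, 1, 2, 4): 7 + 8 + 15 + 0 = 30
σ = (3, 1, 4, 2): 7 + 8 + (-1) + (-8) = 6
σ = (3, 2, 1, 4): 7 + 28 + (-3) + 0 = 32
σ = (3, 2, 4, 1): 7 + 28 + (-1) + 23 = 57
σ = (3, 4, 1, 2): 7 + 15 + (-3) + (-8) = 11
σ = (3, 4, 2, 1): 7 + 15 + 15 + 23 = 60
σ = (4, 1, 2, 3): (-1) + 8 + 15 + (-6) = 16
σ = (4, 1, 3, 2): (-1) + 8 + 12 + (-8) = 11
σ = (4, 2, 1, 3): (-1) + 28 + (-3) + (-6) = 18
σ = (4, 2, 3, 1): (-1) + 28 + 12 + 23 = 62
σ = (4, 3, 1, 2): (-1) + 23 + (-3) + (-8) = 11
σ = (4, 3, 2, 1): (-1) + 23 + 15 + 23 = 60
Optimal value attained by: σ = (4, 2, 3, 1).
Answer: det⊕(A) = 62; verdict: NONSINGULAR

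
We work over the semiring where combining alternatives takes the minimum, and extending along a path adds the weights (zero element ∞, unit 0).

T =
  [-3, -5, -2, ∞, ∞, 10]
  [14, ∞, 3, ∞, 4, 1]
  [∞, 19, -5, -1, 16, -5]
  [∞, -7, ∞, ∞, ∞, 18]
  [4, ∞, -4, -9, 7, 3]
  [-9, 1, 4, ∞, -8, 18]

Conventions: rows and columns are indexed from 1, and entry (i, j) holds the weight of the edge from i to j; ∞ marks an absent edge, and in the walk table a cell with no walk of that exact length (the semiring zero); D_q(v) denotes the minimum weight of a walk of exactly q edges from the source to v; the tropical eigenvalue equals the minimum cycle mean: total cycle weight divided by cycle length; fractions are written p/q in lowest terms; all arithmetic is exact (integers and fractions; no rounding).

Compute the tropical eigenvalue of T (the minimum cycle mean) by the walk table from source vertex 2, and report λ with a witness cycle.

q=0: [∞, 0, ∞, ∞, ∞, ∞]
q=1: [14, ∞, 3, ∞, 4, 1]
q=2: [-8, 2, -2, -5, -7, -2]
q=3: [-11, -13, -11, -16, -10, -7]
q=4: [-16, -23, -16, -19, -15, -16]
q=5: [-25, -26, -21, -24, -24, -22]
q=6: [-31, -31, -28, -33, -30, -26]
Optimal cycle mean attained by: cycle 2->6->5->4->2, total 1 + (-8) + (-9) + (-7), length 4.
Answer: λ = -23/4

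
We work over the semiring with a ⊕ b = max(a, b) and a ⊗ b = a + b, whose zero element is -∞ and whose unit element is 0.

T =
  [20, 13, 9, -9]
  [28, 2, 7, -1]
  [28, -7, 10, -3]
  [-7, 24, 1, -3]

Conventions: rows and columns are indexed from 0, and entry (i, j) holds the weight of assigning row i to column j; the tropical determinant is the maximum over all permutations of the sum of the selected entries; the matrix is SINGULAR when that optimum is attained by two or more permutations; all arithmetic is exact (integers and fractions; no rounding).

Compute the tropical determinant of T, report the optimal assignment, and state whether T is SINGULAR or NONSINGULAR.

σ = (0, 1, 2, 3): 20 + 2 + 10 + (-3) = 29
σ = (0, 1, 3, 2): 20 + 2 + (-3) + 1 = 20
σ = (0, 2, 1, 3): 20 + 7 + (-7) + (-3) = 17
σ = (0, 2, 3, 1): 20 + 7 + (-3) + 24 = 48
σ = (0, 3, 1, 2): 20 + (-1) + (-7) + 1 = 13
σ = (0, 3, 2, 1): 20 + (-1) + 10 + 24 = 53
σ = (1, 0, 2, 3): 13 + 28 + 10 + (-3) = 48
σ = (1, 0, 3, 2): 13 + 28 + (-3) + 1 = 39
σ = (1, 2, 0, 3): 13 + 7 + 28 + (-3) = 45
σ = (1, 2, 3, 0): 13 + 7 + (-3) + (-7) = 10
σ = (1, 3, 0, 2): 13 + (-1) + 28 + 1 = 41
σ = (1, 3, 2, 0): 13 + (-1) + 10 + (-7) = 15
σ = (2, 0, 1, 3): 9 + 28 + (-7) + (-3) = 27
σ = (2, 0, 3, 1): 9 + 28 + (-3) + 24 = 58
σ = (2, 1, 0, 3): 9 + 2 + 28 + (-3) = 36
σ = (2, 1, 3, 0): 9 + 2 + (-3) + (-7) = 1
σ = (2, 3, 0, 1): 9 + (-1) + 28 + 24 = 60
σ = (2, 3, 1, 0): 9 + (-1) + (-7) + (-7) = -6
σ = (3, 0, 1, 2): (-9) + 28 + (-7) + 1 = 13
σ = (3, 0, 2, 1): (-9) + 28 + 10 + 24 = 53
σ = (3, 1, 0, 2): (-9) + 2 + 28 + 1 = 22
σ = (3, 1, 2, 0): (-9) + 2 + 10 + (-7) = -4
σ = (3, 2, 0, 1): (-9) + 7 + 28 + 24 = 50
σ = (3, 2, 1, 0): (-9) + 7 + (-7) + (-7) = -16
Optimal value attained by: σ = (2, 3, 0, 1).
Answer: det⊕(T) = 60; verdict: NONSINGULAR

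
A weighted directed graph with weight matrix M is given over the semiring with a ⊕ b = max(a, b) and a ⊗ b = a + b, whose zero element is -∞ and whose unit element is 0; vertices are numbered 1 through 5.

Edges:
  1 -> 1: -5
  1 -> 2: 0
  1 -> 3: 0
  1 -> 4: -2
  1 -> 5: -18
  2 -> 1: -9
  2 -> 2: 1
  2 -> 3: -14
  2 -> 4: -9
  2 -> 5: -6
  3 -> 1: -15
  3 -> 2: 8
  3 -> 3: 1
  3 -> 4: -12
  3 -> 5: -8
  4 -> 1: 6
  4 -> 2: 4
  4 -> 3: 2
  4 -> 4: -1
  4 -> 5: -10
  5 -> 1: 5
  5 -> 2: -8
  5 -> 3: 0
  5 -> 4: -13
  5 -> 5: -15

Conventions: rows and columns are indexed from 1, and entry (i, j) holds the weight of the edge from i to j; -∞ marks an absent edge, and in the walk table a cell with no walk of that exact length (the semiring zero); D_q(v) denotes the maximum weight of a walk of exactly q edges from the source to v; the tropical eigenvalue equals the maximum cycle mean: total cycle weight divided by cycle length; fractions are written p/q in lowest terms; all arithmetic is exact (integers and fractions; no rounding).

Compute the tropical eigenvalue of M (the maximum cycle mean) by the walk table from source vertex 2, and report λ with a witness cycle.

q=0: [-∞, 0, -∞, -∞, -∞]
q=1: [-9, 1, -14, -9, -6]
q=2: [-1, 2, -6, -8, -5]
q=3: [0, 3, -1, -3, -4]
q=4: [3, 7, 0, -2, -3]
q=5: [4, 8, 3, 1, 1]
Optimal cycle mean attained by: cycle 1->4->1, total (-2) + 6, length 2.
Answer: λ = 2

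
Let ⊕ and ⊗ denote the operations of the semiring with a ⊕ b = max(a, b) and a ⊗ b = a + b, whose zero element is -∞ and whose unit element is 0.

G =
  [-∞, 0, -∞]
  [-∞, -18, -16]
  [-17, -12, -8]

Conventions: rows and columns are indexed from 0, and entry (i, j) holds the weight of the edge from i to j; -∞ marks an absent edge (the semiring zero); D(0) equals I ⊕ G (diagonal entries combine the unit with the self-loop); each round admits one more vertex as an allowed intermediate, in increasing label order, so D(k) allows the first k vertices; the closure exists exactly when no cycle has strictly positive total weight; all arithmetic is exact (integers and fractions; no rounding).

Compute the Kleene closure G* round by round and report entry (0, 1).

D(0):
  [0, 0, -∞]
  [-∞, 0, -16]
  [-17, -12, 0]
D(1):
  [0, 0, -∞]
  [-∞, 0, -16]
  [-17, -12, 0]
D(2):
  [0, 0, -16]
  [-∞, 0, -16]
  [-17, -12, 0]
D(3):
  [0, 0, -16]
  [-33, 0, -16]
  [-17, -12, 0]
Answer: G*[0][1] = 0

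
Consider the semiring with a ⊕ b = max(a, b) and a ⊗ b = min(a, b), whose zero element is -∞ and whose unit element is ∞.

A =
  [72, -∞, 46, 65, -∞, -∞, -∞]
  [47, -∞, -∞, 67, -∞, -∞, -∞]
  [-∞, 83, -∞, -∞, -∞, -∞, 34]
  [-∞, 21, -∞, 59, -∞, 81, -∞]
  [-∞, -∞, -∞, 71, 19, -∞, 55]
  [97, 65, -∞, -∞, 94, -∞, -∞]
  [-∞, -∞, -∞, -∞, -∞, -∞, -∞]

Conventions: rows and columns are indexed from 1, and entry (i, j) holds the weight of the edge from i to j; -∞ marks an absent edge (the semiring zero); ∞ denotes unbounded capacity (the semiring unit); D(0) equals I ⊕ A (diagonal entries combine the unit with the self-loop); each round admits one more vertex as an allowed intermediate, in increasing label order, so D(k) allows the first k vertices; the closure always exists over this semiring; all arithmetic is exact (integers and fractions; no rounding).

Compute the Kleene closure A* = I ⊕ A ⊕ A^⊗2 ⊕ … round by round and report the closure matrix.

D(0):
  [∞, -∞, 46, 65, -∞, -∞, -∞]
  [47, ∞, -∞, 67, -∞, -∞, -∞]
  [-∞, 83, ∞, -∞, -∞, -∞, 34]
  [-∞, 21, -∞, ∞, -∞, 81, -∞]
  [-∞, -∞, -∞, 71, ∞, -∞, 55]
  [97, 65, -∞, -∞, 94, ∞, -∞]
  [-∞, -∞, -∞, -∞, -∞, -∞, ∞]
D(1):
  [∞, -∞, 46, 65, -∞, -∞, -∞]
  [47, ∞, 46, 67, -∞, -∞, -∞]
  [-∞, 83, ∞, -∞, -∞, -∞, 34]
  [-∞, 21, -∞, ∞, -∞, 81, -∞]
  [-∞, -∞, -∞, 71, ∞, -∞, 55]
  [97, 65, 46, 65, 94, ∞, -∞]
  [-∞, -∞, -∞, -∞, -∞, -∞, ∞]
D(2):
  [∞, -∞, 46, 65, -∞, -∞, -∞]
  [47, ∞, 46, 67, -∞, -∞, -∞]
  [47, 83, ∞, 67, -∞, -∞, 34]
  [21, 21, 21, ∞, -∞, 81, -∞]
  [-∞, -∞, -∞, 71, ∞, -∞, 55]
  [97, 65, 46, 65, 94, ∞, -∞]
  [-∞, -∞, -∞, -∞, -∞, -∞, ∞]
D(3):
  [∞, 46, 46, 65, -∞, -∞, 34]
  [47, ∞, 46, 67, -∞, -∞, 34]
  [47, 83, ∞, 67, -∞, -∞, 34]
  [21, 21, 21, ∞, -∞, 81, 21]
  [-∞, -∞, -∞, 71, ∞, -∞, 55]
  [97, 65, 46, 65, 94, ∞, 34]
  [-∞, -∞, -∞, -∞, -∞, -∞, ∞]
D(4):
  [∞, 46, 46, 65, -∞, 65, 34]
  [47, ∞, 46, 67, -∞, 67, 34]
  [47, 83, ∞, 67, -∞, 67, 34]
  [21, 21, 21, ∞, -∞, 81, 21]
  [21, 21, 21, 71, ∞, 71, 55]
  [97, 65, 46, 65, 94, ∞, 34]
  [-∞, -∞, -∞, -∞, -∞, -∞, ∞]
D(5):
  [∞, 46, 46, 65, -∞, 65, 34]
  [47, ∞, 46, 67, -∞, 67, 34]
  [47, 83, ∞, 67, -∞, 67, 34]
  [21, 21, 21, ∞, -∞, 81, 21]
  [21, 21, 21, 71, ∞, 71, 55]
  [97, 65, 46, 71, 94, ∞, 55]
  [-∞, -∞, -∞, -∞, -∞, -∞, ∞]
D(6):
  [∞, 65, 46, 65, 65, 65, 55]
  [67, ∞, 46, 67, 67, 67, 55]
  [67, 83, ∞, 67, 67, 67, 55]
  [81, 65, 46, ∞, 81, 81, 55]
  [71, 65, 46, 71, ∞, 71, 55]
  [97, 65, 46, 71, 94, ∞, 55]
  [-∞, -∞, -∞, -∞, -∞, -∞, ∞]
D(7):
  [∞, 65, 46, 65, 65, 65, 55]
  [67, ∞, 46, 67, 67, 67, 55]
  [67, 83, ∞, 67, 67, 67, 55]
  [81, 65, 46, ∞, 81, 81, 55]
  [71, 65, 46, 71, ∞, 71, 55]
  [97, 65, 46, 71, 94, ∞, 55]
  [-∞, -∞, -∞, -∞, -∞, -∞, ∞]
Answer: A* = [[∞, 65, 46, 65, 65, 65, 55], [67, ∞, 46, 67, 67, 67, 55], [67, 83, ∞, 67, 67, 67, 55], [81, 65, 46, ∞, 81, 81, 55], [71, 65, 46, 71, ∞, 71, 55], [97, 65, 46, 71, 94, ∞, 55], [-∞, -∞, -∞, -∞, -∞, -∞, ∞]]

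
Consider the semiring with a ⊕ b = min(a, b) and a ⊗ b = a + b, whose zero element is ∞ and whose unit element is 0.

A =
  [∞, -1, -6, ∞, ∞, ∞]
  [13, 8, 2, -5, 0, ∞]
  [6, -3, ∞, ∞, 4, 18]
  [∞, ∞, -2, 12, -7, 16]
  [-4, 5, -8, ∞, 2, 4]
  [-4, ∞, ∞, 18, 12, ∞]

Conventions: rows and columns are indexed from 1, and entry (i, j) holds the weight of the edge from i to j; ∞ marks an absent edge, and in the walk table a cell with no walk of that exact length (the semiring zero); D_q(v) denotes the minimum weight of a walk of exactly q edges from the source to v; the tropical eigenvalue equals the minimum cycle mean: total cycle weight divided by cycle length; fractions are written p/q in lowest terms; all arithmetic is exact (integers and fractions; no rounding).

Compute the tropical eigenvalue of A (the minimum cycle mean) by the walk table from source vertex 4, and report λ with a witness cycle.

q=0: [∞, ∞, ∞, 0, ∞, ∞]
q=1: [∞, ∞, -2, 12, -7, 16]
q=2: [-11, -5, -15, 24, -5, -3]
q=3: [-9, -18, -17, -10, -11, -1]
q=4: [-15, -20, -19, -23, -18, -7]
q=5: [-22, -22, -26, -25, -30, -14]
q=6: [-34, -29, -38, -27, -32, -26]
Optimal cycle mean attained by: cycle 2->4->5->3->2, total (-5) + (-7) + (-8) + (-3), length 4.
Answer: λ = -23/4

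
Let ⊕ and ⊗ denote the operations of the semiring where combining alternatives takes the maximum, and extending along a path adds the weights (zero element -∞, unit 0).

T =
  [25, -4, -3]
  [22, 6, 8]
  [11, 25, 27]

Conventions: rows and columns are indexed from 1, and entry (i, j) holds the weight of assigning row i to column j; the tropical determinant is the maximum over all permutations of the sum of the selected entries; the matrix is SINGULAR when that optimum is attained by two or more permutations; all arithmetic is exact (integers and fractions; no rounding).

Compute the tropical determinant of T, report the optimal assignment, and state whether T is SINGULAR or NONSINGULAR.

σ = (1, 2, 3): 25 + 6 + 27 = 58
σ = (1, 3, 2): 25 + 8 + 25 = 58
σ = (2, 1, 3): (-4) + 22 + 27 = 45
σ = (2, 3, 1): (-4) + 8 + 11 = 15
σ = (3, 1, 2): (-3) + 22 + 25 = 44
σ = (3, 2, 1): (-3) + 6 + 11 = 14
Optimal value attained by: σ = (1, 2, 3).
Answer: det⊕(T) = 58; verdict: SINGULAR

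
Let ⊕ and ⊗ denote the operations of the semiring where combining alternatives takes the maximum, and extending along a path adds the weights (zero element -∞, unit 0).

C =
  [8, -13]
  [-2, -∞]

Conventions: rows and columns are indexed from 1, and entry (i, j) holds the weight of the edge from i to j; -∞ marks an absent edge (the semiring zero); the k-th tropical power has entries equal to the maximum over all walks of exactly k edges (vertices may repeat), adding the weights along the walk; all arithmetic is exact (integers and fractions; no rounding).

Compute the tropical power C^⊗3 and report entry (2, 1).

C^⊗2:
  [16, -5]
  [6, -15]
C^⊗3:
  [24, 3]
  [14, -7]
Key observation: the optimum is the walk 2->1->1->1, with weight (-2) + 8 + 8 = 14.
Optimal value attained by: walk 2->1->1->1.
Answer: (C^⊗3)[2][1] = 14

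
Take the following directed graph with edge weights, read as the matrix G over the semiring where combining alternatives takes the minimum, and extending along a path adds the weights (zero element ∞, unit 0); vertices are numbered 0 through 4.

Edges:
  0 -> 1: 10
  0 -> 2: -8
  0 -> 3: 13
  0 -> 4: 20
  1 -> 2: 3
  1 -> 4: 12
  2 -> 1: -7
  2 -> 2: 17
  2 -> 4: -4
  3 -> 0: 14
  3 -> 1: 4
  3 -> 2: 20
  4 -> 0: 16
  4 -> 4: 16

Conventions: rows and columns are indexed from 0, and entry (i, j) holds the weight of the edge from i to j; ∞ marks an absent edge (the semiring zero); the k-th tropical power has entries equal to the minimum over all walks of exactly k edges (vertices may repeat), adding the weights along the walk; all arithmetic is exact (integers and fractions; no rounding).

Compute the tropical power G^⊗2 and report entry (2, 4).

G^⊗2:
  [27, -15, 9, ∞, -12]
  [28, -4, 20, ∞, -1]
  [12, 10, -4, ∞, 5]
  [∞, 13, 6, 27, 16]
  [32, 26, 8, 29, 32]
Key observation: the optimum is the walk 2->1->4, with weight (-7) + 12 = 5.
Optimal value attained by: walk 2->1->4.
Answer: (G^⊗2)[2][4] = 5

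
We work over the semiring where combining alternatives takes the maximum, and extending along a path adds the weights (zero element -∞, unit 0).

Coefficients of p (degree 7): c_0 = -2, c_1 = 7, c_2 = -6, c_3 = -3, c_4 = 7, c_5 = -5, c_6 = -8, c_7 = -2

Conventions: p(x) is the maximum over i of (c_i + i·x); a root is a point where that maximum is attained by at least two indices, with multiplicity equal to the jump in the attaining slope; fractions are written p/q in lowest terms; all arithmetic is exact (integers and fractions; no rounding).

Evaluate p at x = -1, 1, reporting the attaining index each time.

p(-1) = max(-2+0·(-1)=-2, 7+1·(-1)=6, -6+2·(-1)=-8, -3+3·(-1)=-6, 7+4·(-1)=3, -5+5·(-1)=-10, -8+6·(-1)=-14, -2+7·(-1)=-9) = 6 (attained by i=1)
p(1) = max(-2+0·1=-2, 7+1·1=8, -6+2·1=-4, -3+3·1=0, 7+4·1=11, -5+5·1=0, -8+6·1=-2, -2+7·1=5) = 11 (attained by i=4)
Answer: p(-1) = 6; p(1) = 11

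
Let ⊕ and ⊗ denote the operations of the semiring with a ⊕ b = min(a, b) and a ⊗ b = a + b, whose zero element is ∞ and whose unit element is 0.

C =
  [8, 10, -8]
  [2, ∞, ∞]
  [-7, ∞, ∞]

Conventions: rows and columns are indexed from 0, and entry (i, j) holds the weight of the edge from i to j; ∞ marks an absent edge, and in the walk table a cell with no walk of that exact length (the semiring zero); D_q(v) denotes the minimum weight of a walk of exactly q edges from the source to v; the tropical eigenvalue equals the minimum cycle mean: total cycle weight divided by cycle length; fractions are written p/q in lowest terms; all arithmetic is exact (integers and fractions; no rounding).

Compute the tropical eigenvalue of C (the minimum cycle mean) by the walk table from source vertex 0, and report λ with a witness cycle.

q=0: [0, ∞, ∞]
q=1: [8, 10, -8]
q=2: [-15, 18, 0]
q=3: [-7, -5, -23]
Optimal cycle mean attained by: cycle 0->2->0, total (-8) + (-7), length 2.
Answer: λ = -15/2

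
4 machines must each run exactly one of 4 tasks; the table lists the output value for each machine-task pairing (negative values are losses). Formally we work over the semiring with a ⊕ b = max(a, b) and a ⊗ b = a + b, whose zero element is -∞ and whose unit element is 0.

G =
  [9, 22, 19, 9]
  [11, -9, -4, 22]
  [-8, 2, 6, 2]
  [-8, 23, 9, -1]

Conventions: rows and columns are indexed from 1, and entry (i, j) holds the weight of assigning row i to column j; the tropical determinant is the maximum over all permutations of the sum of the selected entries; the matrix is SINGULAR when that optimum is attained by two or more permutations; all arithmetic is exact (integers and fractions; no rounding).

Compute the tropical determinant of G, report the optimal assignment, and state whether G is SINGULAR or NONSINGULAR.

σ = (1, 2, 3, 4): 9 + (-9) + 6 + (-1) = 5
σ = (1, 2, 4, 3): 9 + (-9) + 2 + 9 = 11
σ = (1, 3, 2, 4): 9 + (-4) + 2 + (-1) = 6
σ = (1, 3, 4, 2): 9 + (-4) + 2 + 23 = 30
σ = (1, 4, 2, 3): 9 + 22 + 2 + 9 = 42
σ = (1, 4, 3, 2): 9 + 22 + 6 + 23 = 60
σ = (2, 1, 3, 4): 22 + 11 + 6 + (-1) = 38
σ = (2, 1, 4, 3): 22 + 11 + 2 + 9 = 44
σ = (2, 3, 1, 4): 22 + (-4) + (-8) + (-1) = 9
σ = (2, 3, 4, 1): 22 + (-4) + 2 + (-8) = 12
σ = (2, 4, 1, 3): 22 + 22 + (-8) + 9 = 45
σ = (2, 4, 3, 1): 22 + 22 + 6 + (-8) = 42
σ = (3, 1, 2, 4): 19 + 11 + 2 + (-1) = 31
σ = (3, 1, 4, 2): 19 + 11 + 2 + 23 = 55
σ = (3, 2, 1, 4): 19 + (-9) + (-8) + (-1) = 1
σ = (3, 2, 4, 1): 19 + (-9) + 2 + (-8) = 4
σ = (3, 4, 1, 2): 19 + 22 + (-8) + 23 = 56
σ = (3, 4, 2, 1): 19 + 22 + 2 + (-8) = 35
σ = (4, 1, 2, 3): 9 + 11 + 2 + 9 = 31
σ = (4, 1, 3, 2): 9 + 11 + 6 + 23 = 49
σ = (4, 2, 1, 3): 9 + (-9) + (-8) + 9 = 1
σ = (4, 2, 3, 1): 9 + (-9) + 6 + (-8) = -2
σ = (4, 3, 1, 2): 9 + (-4) + (-8) + 23 = 20
σ = (4, 3, 2, 1): 9 + (-4) + 2 + (-8) = -1
Optimal value attained by: σ = (1, 4, 3, 2).
Answer: det⊕(G) = 60; verdict: NONSINGULAR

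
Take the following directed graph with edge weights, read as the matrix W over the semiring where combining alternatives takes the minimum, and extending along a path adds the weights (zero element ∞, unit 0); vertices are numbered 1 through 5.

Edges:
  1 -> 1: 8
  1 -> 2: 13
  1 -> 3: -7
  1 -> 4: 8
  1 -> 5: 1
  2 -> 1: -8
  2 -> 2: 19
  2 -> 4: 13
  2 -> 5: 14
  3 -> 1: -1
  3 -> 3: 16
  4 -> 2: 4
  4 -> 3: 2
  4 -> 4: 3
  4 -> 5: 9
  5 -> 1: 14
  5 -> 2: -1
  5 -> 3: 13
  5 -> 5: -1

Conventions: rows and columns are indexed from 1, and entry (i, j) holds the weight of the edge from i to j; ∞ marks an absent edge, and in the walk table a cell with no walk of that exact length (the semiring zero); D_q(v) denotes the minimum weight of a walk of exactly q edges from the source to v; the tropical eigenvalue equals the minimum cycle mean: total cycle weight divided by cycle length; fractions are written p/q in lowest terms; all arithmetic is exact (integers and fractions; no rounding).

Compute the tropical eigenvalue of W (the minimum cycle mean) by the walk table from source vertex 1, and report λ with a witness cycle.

q=0: [0, ∞, ∞, ∞, ∞]
q=1: [8, 13, -7, 8, 1]
q=2: [-8, 0, 1, 11, 0]
q=3: [-8, -1, -15, 0, -7]
q=4: [-16, -8, -15, 0, -8]
q=5: [-16, -9, -23, -8, -15]
Optimal cycle mean attained by: cycle 1->3->1, total (-7) + (-1), length 2.
Answer: λ = -4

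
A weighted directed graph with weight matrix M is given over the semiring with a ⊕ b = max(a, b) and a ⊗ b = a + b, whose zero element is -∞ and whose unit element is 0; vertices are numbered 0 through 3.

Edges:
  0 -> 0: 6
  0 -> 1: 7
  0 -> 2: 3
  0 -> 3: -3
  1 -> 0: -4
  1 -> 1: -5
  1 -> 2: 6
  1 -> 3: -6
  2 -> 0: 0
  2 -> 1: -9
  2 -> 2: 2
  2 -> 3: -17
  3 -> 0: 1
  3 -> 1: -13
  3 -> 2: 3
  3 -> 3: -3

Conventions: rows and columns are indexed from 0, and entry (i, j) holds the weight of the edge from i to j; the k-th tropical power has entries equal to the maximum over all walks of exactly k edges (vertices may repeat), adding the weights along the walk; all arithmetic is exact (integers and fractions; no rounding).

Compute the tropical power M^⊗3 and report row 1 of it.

M^⊗2:
  [12, 13, 13, 3]
  [6, 3, 8, -7]
  [6, 7, 4, -3]
  [7, 8, 5, -2]
M^⊗3:
  [18, 19, 19, 9]
  [12, 13, 10, 3]
  [12, 13, 13, 3]
  [13, 14, 14, 4]
Answer: row 1 of M^⊗3 = [12, 13, 10, 3]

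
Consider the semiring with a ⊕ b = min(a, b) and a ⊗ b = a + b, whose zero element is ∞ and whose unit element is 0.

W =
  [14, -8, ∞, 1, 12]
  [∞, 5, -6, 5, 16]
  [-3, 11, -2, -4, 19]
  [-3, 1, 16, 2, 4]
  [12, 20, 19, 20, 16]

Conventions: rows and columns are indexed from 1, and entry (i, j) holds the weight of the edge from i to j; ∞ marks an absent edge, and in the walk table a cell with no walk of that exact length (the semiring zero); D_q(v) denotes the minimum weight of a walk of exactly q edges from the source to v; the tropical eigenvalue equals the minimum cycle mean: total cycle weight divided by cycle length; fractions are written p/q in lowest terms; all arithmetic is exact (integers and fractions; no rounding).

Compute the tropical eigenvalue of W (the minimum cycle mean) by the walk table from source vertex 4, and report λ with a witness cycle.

q=0: [∞, ∞, ∞, 0, ∞]
q=1: [-3, 1, 16, 2, 4]
q=2: [-1, -11, -5, -2, 6]
q=3: [-8, -9, -17, -9, 2]
q=4: [-20, -16, -19, -21, -5]
q=5: [-24, -28, -22, -23, -17]
Optimal cycle mean attained by: cycle 1->2->3->1, total (-8) + (-6) + (-3), length 3.
Answer: λ = -17/3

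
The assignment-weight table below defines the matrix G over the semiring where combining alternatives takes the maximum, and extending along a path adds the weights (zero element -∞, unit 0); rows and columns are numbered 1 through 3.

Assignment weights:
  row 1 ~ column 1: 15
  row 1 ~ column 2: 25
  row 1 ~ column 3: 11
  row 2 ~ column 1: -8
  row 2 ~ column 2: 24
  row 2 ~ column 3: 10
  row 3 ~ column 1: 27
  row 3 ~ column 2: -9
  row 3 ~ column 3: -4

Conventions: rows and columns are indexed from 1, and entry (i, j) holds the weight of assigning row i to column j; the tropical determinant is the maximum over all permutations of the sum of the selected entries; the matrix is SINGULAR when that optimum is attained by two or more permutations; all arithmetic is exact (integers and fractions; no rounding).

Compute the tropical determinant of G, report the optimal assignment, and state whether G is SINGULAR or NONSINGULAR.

σ = (1, 2, 3): 15 + 24 + (-4) = 35
σ = (1, 3, 2): 15 + 10 + (-9) = 16
σ = (2, 1, 3): 25 + (-8) + (-4) = 13
σ = (2, 3, 1): 25 + 10 + 27 = 62
σ = (3, 1, 2): 11 + (-8) + (-9) = -6
σ = (3, 2, 1): 11 + 24 + 27 = 62
Optimal value attained by: σ = (2, 3, 1).
Answer: det⊕(G) = 62; verdict: SINGULAR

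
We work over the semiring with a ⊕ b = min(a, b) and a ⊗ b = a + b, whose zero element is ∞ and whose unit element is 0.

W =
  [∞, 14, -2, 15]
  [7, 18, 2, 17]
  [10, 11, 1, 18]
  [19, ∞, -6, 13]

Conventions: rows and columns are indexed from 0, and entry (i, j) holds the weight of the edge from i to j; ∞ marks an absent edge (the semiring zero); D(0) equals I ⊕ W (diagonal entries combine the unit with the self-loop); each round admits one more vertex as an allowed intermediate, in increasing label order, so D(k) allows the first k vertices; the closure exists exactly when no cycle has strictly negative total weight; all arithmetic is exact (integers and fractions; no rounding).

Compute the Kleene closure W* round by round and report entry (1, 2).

D(0):
  [0, 14, -2, 15]
  [7, 0, 2, 17]
  [10, 11, 0, 18]
  [19, ∞, -6, 0]
D(1):
  [0, 14, -2, 15]
  [7, 0, 2, 17]
  [10, 11, 0, 18]
  [19, 33, -6, 0]
D(2):
  [0, 14, -2, 15]
  [7, 0, 2, 17]
  [10, 11, 0, 18]
  [19, 33, -6, 0]
D(3):
  [0, 9, -2, 15]
  [7, 0, 2, 17]
  [10, 11, 0, 18]
  [4, 5, -6, 0]
D(4):
  [0, 9, -2, 15]
  [7, 0, 2, 17]
  [10, 11, 0, 18]
  [4, 5, -6, 0]
Answer: W*[1][2] = 2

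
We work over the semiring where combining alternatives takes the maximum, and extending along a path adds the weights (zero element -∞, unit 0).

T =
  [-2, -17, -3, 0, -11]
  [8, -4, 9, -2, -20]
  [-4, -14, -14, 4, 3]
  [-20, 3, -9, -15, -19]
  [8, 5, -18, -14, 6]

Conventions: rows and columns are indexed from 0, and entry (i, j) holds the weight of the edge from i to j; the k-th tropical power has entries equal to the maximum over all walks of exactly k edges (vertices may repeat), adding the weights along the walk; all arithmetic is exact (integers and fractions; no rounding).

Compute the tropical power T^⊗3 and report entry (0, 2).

T^⊗2:
  [-3, 3, -5, 1, 0]
  [6, 1, 5, 13, 12]
  [11, 8, -5, -4, 9]
  [11, -1, 12, 1, -6]
  [14, 11, 14, 8, 12]
T^⊗3:
  [11, 5, 12, 1, 6]
  [20, 17, 10, 9, 18]
  [17, 14, 17, 11, 15]
  [9, 4, 8, 16, 15]
  [20, 17, 20, 18, 18]
Key observation: the optimum is the walk 0->3->1->2, with weight 0 + 3 + 9 = 12.
Optimal value attained by: walk 0->3->1->2.
Answer: (T^⊗3)[0][2] = 12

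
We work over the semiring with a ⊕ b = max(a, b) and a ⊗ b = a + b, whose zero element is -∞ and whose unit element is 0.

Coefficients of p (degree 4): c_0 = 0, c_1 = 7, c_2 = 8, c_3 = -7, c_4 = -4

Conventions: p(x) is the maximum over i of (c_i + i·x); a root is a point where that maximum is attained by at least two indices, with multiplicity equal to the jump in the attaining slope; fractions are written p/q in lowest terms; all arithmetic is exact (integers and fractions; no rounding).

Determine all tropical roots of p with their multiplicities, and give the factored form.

hull edge (i=0, c=0) to (i=1, c=7): slope 7, span 1
hull edge (i=1, c=7) to (i=2, c=8): slope 1, span 1
hull edge (i=2, c=8) to (i=4, c=-4): slope -6, span 2
Factored form: p(x) = -4 ⊗ (x ⊕ (-7)) ⊗ (x ⊕ (-1)) ⊗ (x ⊕ 6) ⊗ (x ⊕ 6)
Answer: roots = -7 (mult 1), -1 (mult 1), 6 (mult 2)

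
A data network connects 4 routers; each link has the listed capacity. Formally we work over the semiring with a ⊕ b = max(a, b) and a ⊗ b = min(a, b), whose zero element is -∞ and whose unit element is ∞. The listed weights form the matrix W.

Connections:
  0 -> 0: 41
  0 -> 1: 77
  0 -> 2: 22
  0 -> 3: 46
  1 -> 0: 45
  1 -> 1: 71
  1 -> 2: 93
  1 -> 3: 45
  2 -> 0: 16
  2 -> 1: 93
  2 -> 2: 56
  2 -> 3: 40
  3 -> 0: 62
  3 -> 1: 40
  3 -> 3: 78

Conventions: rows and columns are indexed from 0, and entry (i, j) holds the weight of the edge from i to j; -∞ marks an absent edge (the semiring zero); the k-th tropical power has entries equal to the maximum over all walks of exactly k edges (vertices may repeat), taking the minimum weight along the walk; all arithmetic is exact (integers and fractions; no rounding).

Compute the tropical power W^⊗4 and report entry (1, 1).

W^⊗2:
  [46, 71, 77, 46]
  [45, 93, 71, 45]
  [45, 71, 93, 45]
  [62, 62, 40, 78]
W^⊗3:
  [46, 77, 71, 46]
  [45, 71, 93, 45]
  [45, 93, 71, 45]
  [62, 62, 62, 78]
W^⊗4:
  [46, 71, 77, 46]
  [45, 93, 71, 45]
  [45, 71, 93, 45]
  [62, 62, 62, 78]
Key observation: the optimum is the walk 1->2->1->2->1, with weight 93 min 93 min 93 min 93 = 93.
Optimal value attained by: walk 1->2->1->2->1.
Answer: (W^⊗4)[1][1] = 93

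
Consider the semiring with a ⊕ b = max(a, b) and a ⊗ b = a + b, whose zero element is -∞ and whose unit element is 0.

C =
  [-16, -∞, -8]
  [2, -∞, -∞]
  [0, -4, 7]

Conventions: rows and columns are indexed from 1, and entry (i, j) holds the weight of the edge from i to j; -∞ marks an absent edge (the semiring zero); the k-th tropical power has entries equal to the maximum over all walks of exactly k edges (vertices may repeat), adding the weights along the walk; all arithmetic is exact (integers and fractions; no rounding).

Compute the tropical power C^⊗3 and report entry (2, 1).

C^⊗2:
  [-8, -12, -1]
  [-14, -∞, -6]
  [7, 3, 14]
C^⊗3:
  [-1, -5, 6]
  [-6, -10, 1]
  [14, 10, 21]
Key observation: the optimum is the walk 2->1->3->1, with weight 2 + (-8) + 0 = -6.
Optimal value attained by: walk 2->1->3->1.
Answer: (C^⊗3)[2][1] = -6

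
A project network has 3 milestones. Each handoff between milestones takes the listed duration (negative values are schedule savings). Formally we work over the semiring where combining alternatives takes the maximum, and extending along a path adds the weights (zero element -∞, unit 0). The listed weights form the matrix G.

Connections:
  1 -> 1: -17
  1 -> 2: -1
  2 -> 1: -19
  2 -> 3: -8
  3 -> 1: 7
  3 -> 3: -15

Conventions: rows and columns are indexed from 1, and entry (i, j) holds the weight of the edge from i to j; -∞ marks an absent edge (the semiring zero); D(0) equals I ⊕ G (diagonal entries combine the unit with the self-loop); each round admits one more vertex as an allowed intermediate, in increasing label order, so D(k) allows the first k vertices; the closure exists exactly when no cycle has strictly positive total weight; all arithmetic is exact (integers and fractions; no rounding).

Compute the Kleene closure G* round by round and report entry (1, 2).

D(0):
  [0, -1, -∞]
  [-19, 0, -8]
  [7, -∞, 0]
D(1):
  [0, -1, -∞]
  [-19, 0, -8]
  [7, 6, 0]
D(2):
  [0, -1, -9]
  [-19, 0, -8]
  [7, 6, 0]
D(3):
  [0, -1, -9]
  [-1, 0, -8]
  [7, 6, 0]
Answer: G*[1][2] = -1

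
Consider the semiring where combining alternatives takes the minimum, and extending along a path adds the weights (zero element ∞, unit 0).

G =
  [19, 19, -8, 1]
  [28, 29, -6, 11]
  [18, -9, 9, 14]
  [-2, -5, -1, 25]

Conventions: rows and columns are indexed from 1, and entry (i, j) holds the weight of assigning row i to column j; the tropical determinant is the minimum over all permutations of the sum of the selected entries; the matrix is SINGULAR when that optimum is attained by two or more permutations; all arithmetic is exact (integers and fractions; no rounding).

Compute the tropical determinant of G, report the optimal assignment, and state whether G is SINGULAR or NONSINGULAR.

σ = (1, 2, 3, 4): 19 + 29 + 9 + 25 = 82
σ = (1, 2, 4, 3): 19 + 29 + 14 + (-1) = 61
σ = (1, 3, 2, 4): 19 + (-6) + (-9) + 25 = 29
σ = (1, 3, 4, 2): 19 + (-6) + 14 + (-5) = 22
σ = (1, 4, 2, 3): 19 + 11 + (-9) + (-1) = 20
σ = (1, 4, 3, 2): 19 + 11 + 9 + (-5) = 34
σ = (2, 1, 3, 4): 19 + 28 + 9 + 25 = 81
σ = (2, 1, 4, 3): 19 + 28 + 14 + (-1) = 60
σ = (2, 3, 1, 4): 19 + (-6) + 18 + 25 = 56
σ = (2, 3, 4, 1): 19 + (-6) + 14 + (-2) = 25
σ = (2, 4, 1, 3): 19 + 11 + 18 + (-1) = 47
σ = (2, 4, 3, 1): 19 + 11 + 9 + (-2) = 37
σ = (3, 1, 2, 4): (-8) + 28 + (-9) + 25 = 36
σ = (3, 1, 4, 2): (-8) + 28 + 14 + (-5) = 29
σ = (3, 2, 1, 4): (-8) + 29 + 18 + 25 = 64
σ = (3, 2, 4, 1): (-8) + 29 + 14 + (-2) = 33
σ = (3, 4, 1, 2): (-8) + 11 + 18 + (-5) = 16
σ = (3, 4, 2, 1): (-8) + 11 + (-9) + (-2) = -8
σ = (4, 1, 2, 3): 1 + 28 + (-9) + (-1) = 19
σ = (4, 1, 3, 2): 1 + 28 + 9 + (-5) = 33
σ = (4, 2, 1, 3): 1 + 29 + 18 + (-1) = 47
σ = (4, 2, 3, 1): 1 + 29 + 9 + (-2) = 37
σ = (4, 3, 1, 2): 1 + (-6) + 18 + (-5) = 8
σ = (4, 3, 2, 1): 1 + (-6) + (-9) + (-2) = -16
Optimal value attained by: σ = (4, 3, 2, 1).
Answer: det⊕(G) = -16; verdict: NONSINGULAR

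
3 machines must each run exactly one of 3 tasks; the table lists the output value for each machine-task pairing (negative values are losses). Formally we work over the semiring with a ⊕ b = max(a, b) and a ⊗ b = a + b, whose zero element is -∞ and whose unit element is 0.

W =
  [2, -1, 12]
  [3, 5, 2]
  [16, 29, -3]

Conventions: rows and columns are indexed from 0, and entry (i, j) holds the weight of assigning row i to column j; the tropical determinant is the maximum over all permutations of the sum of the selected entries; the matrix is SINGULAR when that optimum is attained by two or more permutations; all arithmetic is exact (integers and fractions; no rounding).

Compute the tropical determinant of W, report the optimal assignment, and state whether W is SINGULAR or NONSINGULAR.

σ = (0, 1, 2): 2 + 5 + (-3) = 4
σ = (0, 2, 1): 2 + 2 + 29 = 33
σ = (1, 0, 2): (-1) + 3 + (-3) = -1
σ = (1, 2, 0): (-1) + 2 + 16 = 17
σ = (2, 0, 1): 12 + 3 + 29 = 44
σ = (2, 1, 0): 12 + 5 + 16 = 33
Optimal value attained by: σ = (2, 0, 1).
Answer: det⊕(W) = 44; verdict: NONSINGULAR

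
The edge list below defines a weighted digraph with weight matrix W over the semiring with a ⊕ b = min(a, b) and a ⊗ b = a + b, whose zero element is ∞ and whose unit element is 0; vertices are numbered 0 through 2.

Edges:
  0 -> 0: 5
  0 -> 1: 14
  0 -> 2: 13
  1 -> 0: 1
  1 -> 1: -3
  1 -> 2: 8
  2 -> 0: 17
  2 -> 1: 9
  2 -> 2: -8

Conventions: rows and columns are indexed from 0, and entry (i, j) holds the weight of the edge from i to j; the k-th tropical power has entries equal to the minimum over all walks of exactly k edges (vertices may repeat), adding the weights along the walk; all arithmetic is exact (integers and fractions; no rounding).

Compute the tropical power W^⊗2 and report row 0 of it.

W^⊗2:
  [10, 11, 5]
  [-2, -6, 0]
  [9, 1, -16]
Answer: row 0 of W^⊗2 = [10, 11, 5]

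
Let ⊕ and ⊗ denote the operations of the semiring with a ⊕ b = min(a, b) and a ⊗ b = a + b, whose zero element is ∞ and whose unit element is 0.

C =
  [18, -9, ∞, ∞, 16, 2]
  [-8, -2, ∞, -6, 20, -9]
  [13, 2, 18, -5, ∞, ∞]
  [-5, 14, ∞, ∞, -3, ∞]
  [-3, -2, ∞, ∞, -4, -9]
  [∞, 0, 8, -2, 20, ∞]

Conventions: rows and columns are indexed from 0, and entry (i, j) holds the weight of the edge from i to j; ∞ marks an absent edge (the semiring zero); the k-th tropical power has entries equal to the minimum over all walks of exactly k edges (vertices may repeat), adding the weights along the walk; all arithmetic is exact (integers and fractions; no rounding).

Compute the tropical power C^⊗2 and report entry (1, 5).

C^⊗2:
  [-17, -11, 10, -15, 11, -18]
  [-11, -17, -1, -11, -9, -11]
  [-10, 0, 36, -4, -8, -7]
  [-6, -14, ∞, 8, -7, -12]
  [-10, -12, -1, -11, -8, -13]
  [-8, -2, 26, -6, -5, -9]
Key observation: the optimum is the walk 1->1->5, with weight (-2) + (-9) = -11.
Optimal value attained by: walk 1->1->5.
Answer: (C^⊗2)[1][5] = -11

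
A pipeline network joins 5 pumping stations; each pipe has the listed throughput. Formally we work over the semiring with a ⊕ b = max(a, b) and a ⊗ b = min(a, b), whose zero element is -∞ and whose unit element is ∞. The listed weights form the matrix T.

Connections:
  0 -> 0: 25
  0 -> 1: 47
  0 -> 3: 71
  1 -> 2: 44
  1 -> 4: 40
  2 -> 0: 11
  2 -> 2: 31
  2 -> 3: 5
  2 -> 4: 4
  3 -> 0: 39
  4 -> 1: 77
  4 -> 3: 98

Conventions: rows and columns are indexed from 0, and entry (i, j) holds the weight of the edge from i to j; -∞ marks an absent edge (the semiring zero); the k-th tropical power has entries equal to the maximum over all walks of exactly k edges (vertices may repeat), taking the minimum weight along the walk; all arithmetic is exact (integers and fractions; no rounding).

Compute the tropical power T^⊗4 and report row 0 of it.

T^⊗2:
  [39, 25, 44, 25, 40]
  [11, 40, 31, 40, 4]
  [11, 11, 31, 11, 4]
  [25, 39, -∞, 39, -∞]
  [39, -∞, 44, -∞, 40]
T^⊗3:
  [25, 40, 31, 40, 25]
  [39, 11, 40, 11, 40]
  [11, 11, 31, 11, 11]
  [39, 25, 39, 25, 39]
  [25, 40, 31, 40, 4]
T^⊗4:
  [39, 25, 40, 25, 40]
  [25, 40, 31, 40, 11]
  [11, 11, 31, 11, 11]
  [25, 39, 31, 39, 25]
  [39, 25, 40, 25, 40]
Answer: row 0 of T^⊗4 = [39, 25, 40, 25, 40]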